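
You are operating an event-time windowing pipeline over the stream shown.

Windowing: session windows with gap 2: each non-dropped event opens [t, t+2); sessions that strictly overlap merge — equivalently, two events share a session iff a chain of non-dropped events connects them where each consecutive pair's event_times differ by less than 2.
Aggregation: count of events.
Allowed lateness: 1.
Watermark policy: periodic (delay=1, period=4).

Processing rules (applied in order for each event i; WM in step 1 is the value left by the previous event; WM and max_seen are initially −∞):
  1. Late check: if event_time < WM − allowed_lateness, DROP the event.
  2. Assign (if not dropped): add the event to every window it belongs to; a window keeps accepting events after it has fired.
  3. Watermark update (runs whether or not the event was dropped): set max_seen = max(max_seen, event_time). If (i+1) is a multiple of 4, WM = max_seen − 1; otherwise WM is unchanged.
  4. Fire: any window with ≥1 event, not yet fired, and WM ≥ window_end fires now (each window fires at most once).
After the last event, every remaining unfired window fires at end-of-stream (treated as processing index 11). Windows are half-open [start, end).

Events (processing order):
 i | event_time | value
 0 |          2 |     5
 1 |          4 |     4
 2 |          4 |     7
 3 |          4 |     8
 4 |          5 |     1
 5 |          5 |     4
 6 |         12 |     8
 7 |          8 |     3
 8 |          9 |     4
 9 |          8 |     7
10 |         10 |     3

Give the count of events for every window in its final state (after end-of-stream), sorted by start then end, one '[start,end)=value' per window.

i=0 t=2 v=5: → [2,4); WM=−∞
i=1 t=4 v=4: → [4,6); WM=−∞
i=2 t=4 v=7: → [4,6); WM=−∞
i=3 t=4 v=8: → [4,6); WM=3
i=4 t=5 v=1: → [4,7); WM=3
i=5 t=5 v=4: → [4,7); WM=3
i=6 t=12 v=8: → [12,14); WM=3
i=7 t=8 v=3: → [8,10); WM=11
i=8 t=9 v=4: DROP (t<11-1); WM=11
i=9 t=8 v=7: DROP (t<11-1); WM=11
i=10 t=10 v=3: → [10,12); WM=11

[2,4)=1 [4,7)=5 [8,10)=1 [10,12)=1 [12,14)=1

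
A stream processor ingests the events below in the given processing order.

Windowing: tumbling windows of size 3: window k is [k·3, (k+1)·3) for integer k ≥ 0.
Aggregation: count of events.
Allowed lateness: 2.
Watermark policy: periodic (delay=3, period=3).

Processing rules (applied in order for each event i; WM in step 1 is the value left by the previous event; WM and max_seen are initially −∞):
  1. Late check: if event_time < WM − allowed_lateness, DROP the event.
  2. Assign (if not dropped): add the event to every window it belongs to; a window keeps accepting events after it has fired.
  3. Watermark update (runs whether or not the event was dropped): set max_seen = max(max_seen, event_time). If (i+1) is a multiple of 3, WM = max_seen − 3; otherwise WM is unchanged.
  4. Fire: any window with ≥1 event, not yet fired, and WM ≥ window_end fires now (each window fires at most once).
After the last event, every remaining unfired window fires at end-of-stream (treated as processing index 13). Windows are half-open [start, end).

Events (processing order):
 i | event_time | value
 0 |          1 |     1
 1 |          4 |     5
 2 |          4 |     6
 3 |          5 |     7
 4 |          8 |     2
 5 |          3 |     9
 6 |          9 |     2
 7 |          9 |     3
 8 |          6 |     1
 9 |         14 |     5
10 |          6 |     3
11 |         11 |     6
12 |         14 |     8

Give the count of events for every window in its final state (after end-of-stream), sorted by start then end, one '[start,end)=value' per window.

[0,3)=1 [3,6)=4 [6,9)=3 [9,12)=3 [12,15)=2

i=0 t=1 v=1: → [0,3); WM=−∞
i=1 t=4 v=5: → [3,6); WM=−∞
i=2 t=4 v=6: → [3,6); WM=1
i=3 t=5 v=7: → [3,6); WM=1
i=4 t=8 v=2: → [6,9); WM=1
i=5 t=3 v=9: → [3,6); WM=5; [0,3) fires=1
i=6 t=9 v=2: → [9,12); WM=5
i=7 t=9 v=3: → [9,12); WM=5
i=8 t=6 v=1: → [6,9); WM=6; [3,6) fires=4
i=9 t=14 v=5: → [12,15); WM=6
i=10 t=6 v=3: → [6,9); WM=6
i=11 t=11 v=6: → [9,12); WM=11; [6,9) fires=3
i=12 t=14 v=8: → [12,15); WM=11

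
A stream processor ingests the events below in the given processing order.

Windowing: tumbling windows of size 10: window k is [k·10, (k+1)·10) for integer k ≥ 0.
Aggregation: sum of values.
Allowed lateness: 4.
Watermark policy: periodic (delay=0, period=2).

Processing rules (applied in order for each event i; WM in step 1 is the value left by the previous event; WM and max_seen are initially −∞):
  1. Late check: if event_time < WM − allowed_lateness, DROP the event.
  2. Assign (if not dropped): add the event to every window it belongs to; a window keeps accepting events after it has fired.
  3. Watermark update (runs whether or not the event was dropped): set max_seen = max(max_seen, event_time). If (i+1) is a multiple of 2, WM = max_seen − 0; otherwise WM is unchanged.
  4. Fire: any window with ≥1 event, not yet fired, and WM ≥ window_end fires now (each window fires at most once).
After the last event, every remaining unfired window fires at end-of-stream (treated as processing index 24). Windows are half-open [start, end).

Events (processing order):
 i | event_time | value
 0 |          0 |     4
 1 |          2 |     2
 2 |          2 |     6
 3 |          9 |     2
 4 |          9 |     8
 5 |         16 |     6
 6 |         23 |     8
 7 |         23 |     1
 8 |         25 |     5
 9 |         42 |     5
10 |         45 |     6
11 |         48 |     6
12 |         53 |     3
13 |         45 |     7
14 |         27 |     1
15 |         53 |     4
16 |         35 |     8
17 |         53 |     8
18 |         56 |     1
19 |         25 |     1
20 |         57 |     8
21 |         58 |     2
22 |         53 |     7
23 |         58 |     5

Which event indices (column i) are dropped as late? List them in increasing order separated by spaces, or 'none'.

14 16 19 22

i=0 t=0 v=4: → [0,10); WM=−∞
i=1 t=2 v=2: → [0,10); WM=2
i=2 t=2 v=6: → [0,10); WM=2
i=3 t=9 v=2: → [0,10); WM=9
i=4 t=9 v=8: → [0,10); WM=9
i=5 t=16 v=6: → [10,20); WM=16; [0,10) fires=22
i=6 t=23 v=8: → [20,30); WM=16
i=7 t=23 v=1: → [20,30); WM=23; [10,20) fires=6
i=8 t=25 v=5: → [20,30); WM=23
i=9 t=42 v=5: → [40,50); WM=42; [20,30) fires=14
i=10 t=45 v=6: → [40,50); WM=42
i=11 t=48 v=6: → [40,50); WM=48
i=12 t=53 v=3: → [50,60); WM=48
i=13 t=45 v=7: → [40,50); WM=53; [40,50) fires=24
i=14 t=27 v=1: DROP (t<53-4); WM=53
i=15 t=53 v=4: → [50,60); WM=53
i=16 t=35 v=8: DROP (t<53-4); WM=53
i=17 t=53 v=8: → [50,60); WM=53
i=18 t=56 v=1: → [50,60); WM=53
i=19 t=25 v=1: DROP (t<53-4); WM=56
i=20 t=57 v=8: → [50,60); WM=56
i=21 t=58 v=2: → [50,60); WM=58
i=22 t=53 v=7: DROP (t<58-4); WM=58
i=23 t=58 v=5: → [50,60); WM=58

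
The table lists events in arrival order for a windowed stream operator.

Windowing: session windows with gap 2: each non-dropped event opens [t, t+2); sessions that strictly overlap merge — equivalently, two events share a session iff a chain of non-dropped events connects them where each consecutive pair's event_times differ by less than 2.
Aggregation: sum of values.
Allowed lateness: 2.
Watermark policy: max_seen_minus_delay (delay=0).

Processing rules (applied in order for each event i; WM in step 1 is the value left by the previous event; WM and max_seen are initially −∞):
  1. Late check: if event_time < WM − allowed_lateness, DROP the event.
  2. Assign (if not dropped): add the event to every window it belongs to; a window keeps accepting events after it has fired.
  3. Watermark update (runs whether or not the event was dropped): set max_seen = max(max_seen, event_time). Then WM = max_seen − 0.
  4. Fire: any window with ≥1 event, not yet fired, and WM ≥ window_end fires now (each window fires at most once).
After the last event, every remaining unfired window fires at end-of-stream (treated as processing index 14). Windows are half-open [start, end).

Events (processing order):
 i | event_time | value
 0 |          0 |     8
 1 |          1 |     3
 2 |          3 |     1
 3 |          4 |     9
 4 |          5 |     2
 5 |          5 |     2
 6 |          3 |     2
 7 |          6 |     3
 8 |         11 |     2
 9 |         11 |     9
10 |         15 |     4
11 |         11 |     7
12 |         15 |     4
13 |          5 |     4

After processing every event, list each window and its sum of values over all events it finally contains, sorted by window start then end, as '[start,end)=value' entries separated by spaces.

[0,3)=11 [3,8)=19 [11,13)=11 [15,17)=8

i=0 t=0 v=8: → [0,2); WM=0
i=1 t=1 v=3: → [0,3); WM=1
i=2 t=3 v=1: → [3,5); WM=3
i=3 t=4 v=9: → [3,6); WM=4
i=4 t=5 v=2: → [3,7); WM=5
i=5 t=5 v=2: → [3,7); WM=5
i=6 t=3 v=2: → [3,7); WM=5
i=7 t=6 v=3: → [3,8); WM=6
i=8 t=11 v=2: → [11,13); WM=11
i=9 t=11 v=9: → [11,13); WM=11
i=10 t=15 v=4: → [15,17); WM=15
i=11 t=11 v=7: DROP (t<15-2); WM=15
i=12 t=15 v=4: → [15,17); WM=15
i=13 t=5 v=4: DROP (t<15-2); WM=15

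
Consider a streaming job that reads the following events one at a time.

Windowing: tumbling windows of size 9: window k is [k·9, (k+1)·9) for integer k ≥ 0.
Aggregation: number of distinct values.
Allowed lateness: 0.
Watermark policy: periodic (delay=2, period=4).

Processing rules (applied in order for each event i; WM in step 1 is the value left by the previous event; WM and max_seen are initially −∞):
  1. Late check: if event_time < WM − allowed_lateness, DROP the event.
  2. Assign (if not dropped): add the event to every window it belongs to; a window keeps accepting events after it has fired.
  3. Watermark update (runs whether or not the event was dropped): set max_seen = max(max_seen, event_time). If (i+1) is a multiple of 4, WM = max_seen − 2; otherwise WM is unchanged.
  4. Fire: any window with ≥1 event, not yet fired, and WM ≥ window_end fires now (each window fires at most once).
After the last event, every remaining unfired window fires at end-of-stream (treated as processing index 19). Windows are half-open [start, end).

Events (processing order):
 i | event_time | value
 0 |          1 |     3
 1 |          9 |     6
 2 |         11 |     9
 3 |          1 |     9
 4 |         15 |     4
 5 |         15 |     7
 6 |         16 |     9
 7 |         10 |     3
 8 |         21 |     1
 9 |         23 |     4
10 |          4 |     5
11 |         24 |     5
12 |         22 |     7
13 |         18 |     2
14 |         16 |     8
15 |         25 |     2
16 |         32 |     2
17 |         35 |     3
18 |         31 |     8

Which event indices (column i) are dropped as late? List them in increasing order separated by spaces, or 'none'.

i=0 t=1 v=3: → [0,9); WM=−∞
i=1 t=9 v=6: → [9,18); WM=−∞
i=2 t=11 v=9: → [9,18); WM=−∞
i=3 t=1 v=9: → [0,9); WM=9; [0,9) fires=2
i=4 t=15 v=4: → [9,18); WM=9
i=5 t=15 v=7: → [9,18); WM=9
i=6 t=16 v=9: → [9,18); WM=9
i=7 t=10 v=3: → [9,18); WM=14
i=8 t=21 v=1: → [18,27); WM=14
i=9 t=23 v=4: → [18,27); WM=14
i=10 t=4 v=5: DROP (t<14-0); WM=14
i=11 t=24 v=5: → [18,27); WM=22; [9,18) fires=5
i=12 t=22 v=7: → [18,27); WM=22
i=13 t=18 v=2: DROP (t<22-0); WM=22
i=14 t=16 v=8: DROP (t<22-0); WM=22
i=15 t=25 v=2: → [18,27); WM=23
i=16 t=32 v=2: → [27,36); WM=23
i=17 t=35 v=3: → [27,36); WM=23
i=18 t=31 v=8: → [27,36); WM=23

10 13 14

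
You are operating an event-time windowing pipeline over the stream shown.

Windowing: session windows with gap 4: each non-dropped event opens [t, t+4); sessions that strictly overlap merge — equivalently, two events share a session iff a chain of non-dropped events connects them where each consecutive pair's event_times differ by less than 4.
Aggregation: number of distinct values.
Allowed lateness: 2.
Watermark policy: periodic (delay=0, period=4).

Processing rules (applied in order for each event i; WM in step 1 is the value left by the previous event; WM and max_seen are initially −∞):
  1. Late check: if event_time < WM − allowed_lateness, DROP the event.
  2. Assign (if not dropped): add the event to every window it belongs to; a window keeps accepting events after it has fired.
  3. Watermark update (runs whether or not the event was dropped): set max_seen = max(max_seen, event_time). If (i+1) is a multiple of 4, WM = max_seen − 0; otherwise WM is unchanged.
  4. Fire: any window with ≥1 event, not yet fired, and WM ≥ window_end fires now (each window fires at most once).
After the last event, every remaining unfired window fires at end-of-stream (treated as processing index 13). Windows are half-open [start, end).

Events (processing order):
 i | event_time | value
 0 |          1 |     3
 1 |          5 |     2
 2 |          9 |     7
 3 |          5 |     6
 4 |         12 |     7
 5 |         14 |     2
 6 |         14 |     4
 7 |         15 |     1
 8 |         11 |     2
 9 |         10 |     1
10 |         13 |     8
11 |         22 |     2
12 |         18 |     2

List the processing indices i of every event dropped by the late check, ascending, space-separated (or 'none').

i=0 t=1 v=3: → [1,5); WM=−∞
i=1 t=5 v=2: → [5,9); WM=−∞
i=2 t=9 v=7: → [9,13); WM=−∞
i=3 t=5 v=6: → [5,9); WM=9
i=4 t=12 v=7: → [9,16); WM=9
i=5 t=14 v=2: → [9,18); WM=9
i=6 t=14 v=4: → [9,18); WM=9
i=7 t=15 v=1: → [9,19); WM=15
i=8 t=11 v=2: DROP (t<15-2); WM=15
i=9 t=10 v=1: DROP (t<15-2); WM=15
i=10 t=13 v=8: → [9,19); WM=15
i=11 t=22 v=2: → [22,26); WM=22
i=12 t=18 v=2: DROP (t<22-2); WM=22

8 9 12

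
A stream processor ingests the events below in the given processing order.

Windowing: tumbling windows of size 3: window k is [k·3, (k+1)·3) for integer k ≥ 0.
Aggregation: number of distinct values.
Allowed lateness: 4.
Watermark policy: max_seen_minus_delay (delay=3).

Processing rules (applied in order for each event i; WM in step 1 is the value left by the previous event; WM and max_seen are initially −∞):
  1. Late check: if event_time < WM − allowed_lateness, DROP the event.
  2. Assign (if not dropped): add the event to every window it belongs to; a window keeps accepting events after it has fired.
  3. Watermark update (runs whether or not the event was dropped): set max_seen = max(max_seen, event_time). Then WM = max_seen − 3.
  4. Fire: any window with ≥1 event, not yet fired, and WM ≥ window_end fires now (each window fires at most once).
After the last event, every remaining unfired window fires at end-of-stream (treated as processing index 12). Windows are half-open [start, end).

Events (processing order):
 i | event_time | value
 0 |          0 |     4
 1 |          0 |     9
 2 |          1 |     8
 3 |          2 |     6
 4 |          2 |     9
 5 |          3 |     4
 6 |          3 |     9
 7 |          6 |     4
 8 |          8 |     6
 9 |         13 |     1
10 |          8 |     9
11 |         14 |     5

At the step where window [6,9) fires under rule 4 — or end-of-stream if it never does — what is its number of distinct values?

2

i=0 t=0 v=4: → [0,3); WM=-3
i=1 t=0 v=9: → [0,3); WM=-3
i=2 t=1 v=8: → [0,3); WM=-2
i=3 t=2 v=6: → [0,3); WM=-1
i=4 t=2 v=9: → [0,3); WM=-1
i=5 t=3 v=4: → [3,6); WM=0
i=6 t=3 v=9: → [3,6); WM=0
i=7 t=6 v=4: → [6,9); WM=3; [0,3) fires=4
i=8 t=8 v=6: → [6,9); WM=5
i=9 t=13 v=1: → [12,15); WM=10; [3,6) fires=2 [6,9) fires=2
i=10 t=8 v=9: → [6,9); WM=10
i=11 t=14 v=5: → [12,15); WM=11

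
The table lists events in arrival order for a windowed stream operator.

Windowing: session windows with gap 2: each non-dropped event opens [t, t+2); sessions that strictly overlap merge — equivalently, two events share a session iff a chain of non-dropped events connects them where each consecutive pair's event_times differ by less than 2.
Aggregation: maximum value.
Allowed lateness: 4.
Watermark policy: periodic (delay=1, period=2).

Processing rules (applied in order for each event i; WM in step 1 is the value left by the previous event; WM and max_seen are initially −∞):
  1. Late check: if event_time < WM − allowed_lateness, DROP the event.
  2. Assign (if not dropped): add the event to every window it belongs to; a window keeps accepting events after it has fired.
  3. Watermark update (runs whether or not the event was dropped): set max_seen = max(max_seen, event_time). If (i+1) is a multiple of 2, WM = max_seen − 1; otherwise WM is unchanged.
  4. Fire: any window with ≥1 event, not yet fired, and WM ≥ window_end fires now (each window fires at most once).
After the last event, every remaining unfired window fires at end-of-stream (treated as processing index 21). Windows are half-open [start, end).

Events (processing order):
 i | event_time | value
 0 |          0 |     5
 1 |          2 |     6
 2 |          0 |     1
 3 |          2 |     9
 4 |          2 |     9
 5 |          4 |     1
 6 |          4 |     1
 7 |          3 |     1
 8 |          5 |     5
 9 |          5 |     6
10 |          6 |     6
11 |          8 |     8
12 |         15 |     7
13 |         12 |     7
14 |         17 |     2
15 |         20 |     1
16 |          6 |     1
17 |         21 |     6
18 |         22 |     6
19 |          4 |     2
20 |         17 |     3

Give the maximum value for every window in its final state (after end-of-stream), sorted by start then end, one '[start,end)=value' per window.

[0,2)=5 [2,8)=9 [8,10)=8 [12,14)=7 [15,17)=7 [17,19)=3 [20,24)=6

i=0 t=0 v=5: → [0,2); WM=−∞
i=1 t=2 v=6: → [2,4); WM=1
i=2 t=0 v=1: → [0,2); WM=1
i=3 t=2 v=9: → [2,4); WM=1
i=4 t=2 v=9: → [2,4); WM=1
i=5 t=4 v=1: → [4,6); WM=3
i=6 t=4 v=1: → [4,6); WM=3
i=7 t=3 v=1: → [2,6); WM=3
i=8 t=5 v=5: → [2,7); WM=3
i=9 t=5 v=6: → [2,7); WM=4
i=10 t=6 v=6: → [2,8); WM=4
i=11 t=8 v=8: → [8,10); WM=7
i=12 t=15 v=7: → [15,17); WM=7
i=13 t=12 v=7: → [12,14); WM=14
i=14 t=17 v=2: → [17,19); WM=14
i=15 t=20 v=1: → [20,22); WM=19
i=16 t=6 v=1: DROP (t<19-4); WM=19
i=17 t=21 v=6: → [20,23); WM=20
i=18 t=22 v=6: → [20,24); WM=20
i=19 t=4 v=2: DROP (t<20-4); WM=21
i=20 t=17 v=3: → [17,19); WM=21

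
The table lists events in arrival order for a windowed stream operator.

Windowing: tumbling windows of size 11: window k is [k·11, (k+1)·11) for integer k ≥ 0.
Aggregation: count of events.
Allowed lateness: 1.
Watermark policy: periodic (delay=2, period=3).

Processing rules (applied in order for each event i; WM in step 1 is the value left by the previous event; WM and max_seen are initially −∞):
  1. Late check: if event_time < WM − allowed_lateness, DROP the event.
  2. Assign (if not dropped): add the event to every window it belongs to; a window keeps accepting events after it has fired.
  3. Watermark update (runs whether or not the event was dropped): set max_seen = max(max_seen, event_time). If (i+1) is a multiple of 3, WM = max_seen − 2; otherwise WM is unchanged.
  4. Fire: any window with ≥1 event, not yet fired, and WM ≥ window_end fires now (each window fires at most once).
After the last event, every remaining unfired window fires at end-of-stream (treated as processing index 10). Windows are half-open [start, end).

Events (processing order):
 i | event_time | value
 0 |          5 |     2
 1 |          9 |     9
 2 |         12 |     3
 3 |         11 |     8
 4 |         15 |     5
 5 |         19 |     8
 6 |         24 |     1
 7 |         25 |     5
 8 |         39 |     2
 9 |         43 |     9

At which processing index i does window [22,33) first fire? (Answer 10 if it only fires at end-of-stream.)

i=0 t=5 v=2: → [0,11); WM=−∞
i=1 t=9 v=9: → [0,11); WM=−∞
i=2 t=12 v=3: → [11,22); WM=10
i=3 t=11 v=8: → [11,22); WM=10
i=4 t=15 v=5: → [11,22); WM=10
i=5 t=19 v=8: → [11,22); WM=17; [0,11) fires=2
i=6 t=24 v=1: → [22,33); WM=17
i=7 t=25 v=5: → [22,33); WM=17
i=8 t=39 v=2: → [33,44); WM=37; [11,22) fires=4 [22,33) fires=2
i=9 t=43 v=9: → [33,44); WM=37

8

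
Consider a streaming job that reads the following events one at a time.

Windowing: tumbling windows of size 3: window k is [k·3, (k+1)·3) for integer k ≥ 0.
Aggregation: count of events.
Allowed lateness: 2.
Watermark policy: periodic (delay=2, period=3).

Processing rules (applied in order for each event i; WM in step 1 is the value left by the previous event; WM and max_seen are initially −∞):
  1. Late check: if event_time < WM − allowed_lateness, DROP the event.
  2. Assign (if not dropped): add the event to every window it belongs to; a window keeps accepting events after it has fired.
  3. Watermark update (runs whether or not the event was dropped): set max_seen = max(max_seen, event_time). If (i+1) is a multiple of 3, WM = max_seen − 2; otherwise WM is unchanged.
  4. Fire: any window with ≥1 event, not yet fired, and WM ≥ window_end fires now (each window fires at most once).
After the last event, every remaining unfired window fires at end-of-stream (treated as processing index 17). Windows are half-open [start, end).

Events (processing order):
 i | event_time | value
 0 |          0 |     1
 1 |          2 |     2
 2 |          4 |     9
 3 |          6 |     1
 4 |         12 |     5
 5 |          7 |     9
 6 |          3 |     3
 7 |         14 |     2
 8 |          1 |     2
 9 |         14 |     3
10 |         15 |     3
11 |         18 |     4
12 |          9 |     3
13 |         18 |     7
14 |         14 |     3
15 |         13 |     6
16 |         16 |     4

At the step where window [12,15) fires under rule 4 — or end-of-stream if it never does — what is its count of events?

i=0 t=0 v=1: → [0,3); WM=−∞
i=1 t=2 v=2: → [0,3); WM=−∞
i=2 t=4 v=9: → [3,6); WM=2
i=3 t=6 v=1: → [6,9); WM=2
i=4 t=12 v=5: → [12,15); WM=2
i=5 t=7 v=9: → [6,9); WM=10; [0,3) fires=2 [3,6) fires=1 [6,9) fires=2
i=6 t=3 v=3: DROP (t<10-2); WM=10
i=7 t=14 v=2: → [12,15); WM=10
i=8 t=1 v=2: DROP (t<10-2); WM=12
i=9 t=14 v=3: → [12,15); WM=12
i=10 t=15 v=3: → [15,18); WM=12
i=11 t=18 v=4: → [18,21); WM=16; [12,15) fires=3
i=12 t=9 v=3: DROP (t<16-2); WM=16
i=13 t=18 v=7: → [18,21); WM=16
i=14 t=14 v=3: → [12,15); WM=16
i=15 t=13 v=6: DROP (t<16-2); WM=16
i=16 t=16 v=4: → [15,18); WM=16

3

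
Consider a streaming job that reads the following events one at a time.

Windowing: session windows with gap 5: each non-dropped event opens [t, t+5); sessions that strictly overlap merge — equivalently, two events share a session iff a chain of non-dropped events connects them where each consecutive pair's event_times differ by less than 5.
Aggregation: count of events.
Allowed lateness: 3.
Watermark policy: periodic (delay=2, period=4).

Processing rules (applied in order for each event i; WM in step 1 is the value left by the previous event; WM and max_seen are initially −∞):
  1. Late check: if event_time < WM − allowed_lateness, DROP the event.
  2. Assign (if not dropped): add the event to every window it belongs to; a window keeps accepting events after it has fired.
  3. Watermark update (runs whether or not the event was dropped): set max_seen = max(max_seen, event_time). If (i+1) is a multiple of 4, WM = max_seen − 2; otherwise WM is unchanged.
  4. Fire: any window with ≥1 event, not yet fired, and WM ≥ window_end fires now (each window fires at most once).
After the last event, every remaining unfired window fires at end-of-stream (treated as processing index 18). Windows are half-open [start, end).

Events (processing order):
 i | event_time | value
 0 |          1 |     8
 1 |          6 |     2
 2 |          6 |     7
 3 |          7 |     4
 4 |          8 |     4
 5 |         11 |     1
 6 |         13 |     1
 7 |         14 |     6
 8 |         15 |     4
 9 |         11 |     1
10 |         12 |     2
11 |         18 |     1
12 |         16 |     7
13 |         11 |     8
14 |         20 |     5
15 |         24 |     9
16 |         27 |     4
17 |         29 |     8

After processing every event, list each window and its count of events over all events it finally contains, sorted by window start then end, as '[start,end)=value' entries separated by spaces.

[1,6)=1 [6,34)=16

i=0 t=1 v=8: → [1,6); WM=−∞
i=1 t=6 v=2: → [6,11); WM=−∞
i=2 t=6 v=7: → [6,11); WM=−∞
i=3 t=7 v=4: → [6,12); WM=5
i=4 t=8 v=4: → [6,13); WM=5
i=5 t=11 v=1: → [6,16); WM=5
i=6 t=13 v=1: → [6,18); WM=5
i=7 t=14 v=6: → [6,19); WM=12
i=8 t=15 v=4: → [6,20); WM=12
i=9 t=11 v=1: → [6,20); WM=12
i=10 t=12 v=2: → [6,20); WM=12
i=11 t=18 v=1: → [6,23); WM=16
i=12 t=16 v=7: → [6,23); WM=16
i=13 t=11 v=8: DROP (t<16-3); WM=16
i=14 t=20 v=5: → [6,25); WM=16
i=15 t=24 v=9: → [6,29); WM=22
i=16 t=27 v=4: → [6,32); WM=22
i=17 t=29 v=8: → [6,34); WM=22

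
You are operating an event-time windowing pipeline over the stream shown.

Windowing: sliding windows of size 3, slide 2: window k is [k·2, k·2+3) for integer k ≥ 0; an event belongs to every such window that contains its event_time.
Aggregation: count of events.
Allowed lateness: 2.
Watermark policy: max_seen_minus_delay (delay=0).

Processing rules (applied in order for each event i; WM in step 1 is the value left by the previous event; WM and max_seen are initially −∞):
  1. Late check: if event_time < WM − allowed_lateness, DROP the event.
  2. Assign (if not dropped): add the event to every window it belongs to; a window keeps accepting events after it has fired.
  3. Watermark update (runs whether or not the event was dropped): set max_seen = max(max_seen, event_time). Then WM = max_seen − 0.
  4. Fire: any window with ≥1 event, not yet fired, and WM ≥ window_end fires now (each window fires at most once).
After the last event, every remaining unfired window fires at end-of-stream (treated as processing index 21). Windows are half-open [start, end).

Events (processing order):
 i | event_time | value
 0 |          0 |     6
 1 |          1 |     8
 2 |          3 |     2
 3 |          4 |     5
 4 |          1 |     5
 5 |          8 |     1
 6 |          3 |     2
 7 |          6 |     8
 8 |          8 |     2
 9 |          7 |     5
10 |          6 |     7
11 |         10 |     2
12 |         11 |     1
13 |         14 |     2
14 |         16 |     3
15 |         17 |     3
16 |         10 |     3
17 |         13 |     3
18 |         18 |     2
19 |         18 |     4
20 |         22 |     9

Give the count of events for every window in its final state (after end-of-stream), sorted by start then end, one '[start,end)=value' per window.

i=0 t=0 v=6: → [0,3); WM=0
i=1 t=1 v=8: → [0,3); WM=1
i=2 t=3 v=2: → [2,5); WM=3; [0,3) fires=2
i=3 t=4 v=5: → [4,7),[2,5); WM=4
i=4 t=1 v=5: DROP (t<4-2); WM=4
i=5 t=8 v=1: → [8,11),[6,9); WM=8; [2,5) fires=2 [4,7) fires=1
i=6 t=3 v=2: DROP (t<8-2); WM=8
i=7 t=6 v=8: → [6,9),[4,7); WM=8
i=8 t=8 v=2: → [8,11),[6,9); WM=8
i=9 t=7 v=5: → [6,9); WM=8
i=10 t=6 v=7: → [6,9),[4,7); WM=8
i=11 t=10 v=2: → [10,13),[8,11); WM=10; [6,9) fires=5
i=12 t=11 v=1: → [10,13); WM=11; [8,11) fires=3
i=13 t=14 v=2: → [14,17),[12,15); WM=14; [10,13) fires=2
i=14 t=16 v=3: → [16,19),[14,17); WM=16; [12,15) fires=1
i=15 t=17 v=3: → [16,19); WM=17; [14,17) fires=2
i=16 t=10 v=3: DROP (t<17-2); WM=17
i=17 t=13 v=3: DROP (t<17-2); WM=17
i=18 t=18 v=2: → [18,21),[16,19); WM=18
i=19 t=18 v=4: → [18,21),[16,19); WM=18
i=20 t=22 v=9: → [22,25),[20,23); WM=22; [16,19) fires=4 [18,21) fires=2

[0,3)=2 [2,5)=2 [4,7)=3 [6,9)=5 [8,11)=3 [10,13)=2 [12,15)=1 [14,17)=2 [16,19)=4 [18,21)=2 [20,23)=1 [22,25)=1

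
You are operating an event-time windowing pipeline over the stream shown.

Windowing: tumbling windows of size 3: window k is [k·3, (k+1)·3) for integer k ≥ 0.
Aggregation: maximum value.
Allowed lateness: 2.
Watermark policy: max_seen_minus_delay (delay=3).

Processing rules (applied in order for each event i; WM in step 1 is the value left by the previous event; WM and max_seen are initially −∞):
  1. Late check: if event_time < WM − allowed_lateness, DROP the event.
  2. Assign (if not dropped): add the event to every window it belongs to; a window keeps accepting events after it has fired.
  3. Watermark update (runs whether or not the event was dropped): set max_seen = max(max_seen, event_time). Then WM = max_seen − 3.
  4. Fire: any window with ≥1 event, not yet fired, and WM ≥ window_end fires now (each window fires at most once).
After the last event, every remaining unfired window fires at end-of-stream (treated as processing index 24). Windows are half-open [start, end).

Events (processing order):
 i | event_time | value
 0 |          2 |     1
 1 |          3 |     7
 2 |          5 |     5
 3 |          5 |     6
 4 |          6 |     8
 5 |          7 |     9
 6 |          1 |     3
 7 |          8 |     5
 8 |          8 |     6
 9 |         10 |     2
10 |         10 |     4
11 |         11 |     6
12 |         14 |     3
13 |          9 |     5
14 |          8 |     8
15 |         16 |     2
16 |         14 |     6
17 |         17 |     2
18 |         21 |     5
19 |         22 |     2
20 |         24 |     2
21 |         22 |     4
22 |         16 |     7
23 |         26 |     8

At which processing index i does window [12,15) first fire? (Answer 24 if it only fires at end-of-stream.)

18

i=0 t=2 v=1: → [0,3); WM=-1
i=1 t=3 v=7: → [3,6); WM=0
i=2 t=5 v=5: → [3,6); WM=2
i=3 t=5 v=6: → [3,6); WM=2
i=4 t=6 v=8: → [6,9); WM=3; [0,3) fires=1
i=5 t=7 v=9: → [6,9); WM=4
i=6 t=1 v=3: DROP (t<4-2); WM=4
i=7 t=8 v=5: → [6,9); WM=5
i=8 t=8 v=6: → [6,9); WM=5
i=9 t=10 v=2: → [9,12); WM=7; [3,6) fires=7
i=10 t=10 v=4: → [9,12); WM=7
i=11 t=11 v=6: → [9,12); WM=8
i=12 t=14 v=3: → [12,15); WM=11; [6,9) fires=9
i=13 t=9 v=5: → [9,12); WM=11
i=14 t=8 v=8: DROP (t<11-2); WM=11
i=15 t=16 v=2: → [15,18); WM=13; [9,12) fires=6
i=16 t=14 v=6: → [12,15); WM=13
i=17 t=17 v=2: → [15,18); WM=14
i=18 t=21 v=5: → [21,24); WM=18; [12,15) fires=6 [15,18) fires=2
i=19 t=22 v=2: → [21,24); WM=19
i=20 t=24 v=2: → [24,27); WM=21
i=21 t=22 v=4: → [21,24); WM=21
i=22 t=16 v=7: DROP (t<21-2); WM=21
i=23 t=26 v=8: → [24,27); WM=23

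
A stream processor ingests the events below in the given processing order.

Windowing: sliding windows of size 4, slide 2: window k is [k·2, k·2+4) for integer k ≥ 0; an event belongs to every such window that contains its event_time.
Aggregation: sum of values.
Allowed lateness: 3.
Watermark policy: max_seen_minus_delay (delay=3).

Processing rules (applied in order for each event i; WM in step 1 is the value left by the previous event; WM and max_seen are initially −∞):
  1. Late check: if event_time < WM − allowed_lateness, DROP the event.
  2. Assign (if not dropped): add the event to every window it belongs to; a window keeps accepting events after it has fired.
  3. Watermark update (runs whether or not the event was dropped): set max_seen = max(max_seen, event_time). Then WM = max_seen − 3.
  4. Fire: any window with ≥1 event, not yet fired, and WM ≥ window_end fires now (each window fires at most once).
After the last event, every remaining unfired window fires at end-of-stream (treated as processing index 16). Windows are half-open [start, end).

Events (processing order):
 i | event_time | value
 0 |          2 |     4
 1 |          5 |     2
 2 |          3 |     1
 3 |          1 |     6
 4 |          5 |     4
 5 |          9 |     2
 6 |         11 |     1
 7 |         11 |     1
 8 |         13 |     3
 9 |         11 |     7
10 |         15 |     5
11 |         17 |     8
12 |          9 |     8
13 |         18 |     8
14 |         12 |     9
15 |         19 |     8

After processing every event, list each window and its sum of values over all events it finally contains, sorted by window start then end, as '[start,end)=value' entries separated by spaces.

[0,4)=11 [2,6)=11 [4,8)=6 [6,10)=2 [8,12)=11 [10,14)=21 [12,16)=17 [14,18)=13 [16,20)=24 [18,22)=16

i=0 t=2 v=4: → [2,6),[0,4); WM=-1
i=1 t=5 v=2: → [4,8),[2,6); WM=2
i=2 t=3 v=1: → [2,6),[0,4); WM=2
i=3 t=1 v=6: → [0,4); WM=2
i=4 t=5 v=4: → [4,8),[2,6); WM=2
i=5 t=9 v=2: → [8,12),[6,10); WM=6; [0,4) fires=11 [2,6) fires=11
i=6 t=11 v=1: → [10,14),[8,12); WM=8; [4,8) fires=6
i=7 t=11 v=1: → [10,14),[8,12); WM=8
i=8 t=13 v=3: → [12,16),[10,14); WM=10; [6,10) fires=2
i=9 t=11 v=7: → [10,14),[8,12); WM=10
i=10 t=15 v=5: → [14,18),[12,16); WM=12; [8,12) fires=11
i=11 t=17 v=8: → [16,20),[14,18); WM=14; [10,14) fires=12
i=12 t=9 v=8: DROP (t<14-3); WM=14
i=13 t=18 v=8: → [18,22),[16,20); WM=15
i=14 t=12 v=9: → [12,16),[10,14); WM=15
i=15 t=19 v=8: → [18,22),[16,20); WM=16; [12,16) fires=17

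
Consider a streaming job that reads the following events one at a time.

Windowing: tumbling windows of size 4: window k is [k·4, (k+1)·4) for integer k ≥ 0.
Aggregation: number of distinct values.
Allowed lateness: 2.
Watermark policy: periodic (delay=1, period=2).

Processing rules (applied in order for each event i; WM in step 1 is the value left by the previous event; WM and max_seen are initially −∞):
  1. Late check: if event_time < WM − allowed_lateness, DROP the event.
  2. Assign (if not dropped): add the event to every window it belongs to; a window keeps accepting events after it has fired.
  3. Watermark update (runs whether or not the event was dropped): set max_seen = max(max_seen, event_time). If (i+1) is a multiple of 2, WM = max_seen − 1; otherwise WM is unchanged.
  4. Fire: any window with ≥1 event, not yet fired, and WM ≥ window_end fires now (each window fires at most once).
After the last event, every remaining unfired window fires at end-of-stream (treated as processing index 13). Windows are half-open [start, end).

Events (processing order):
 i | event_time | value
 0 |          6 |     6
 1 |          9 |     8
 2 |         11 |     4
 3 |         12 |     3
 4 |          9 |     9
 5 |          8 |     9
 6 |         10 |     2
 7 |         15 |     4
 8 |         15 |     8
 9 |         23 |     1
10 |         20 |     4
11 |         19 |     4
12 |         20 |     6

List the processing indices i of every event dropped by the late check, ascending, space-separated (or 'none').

5 11

i=0 t=6 v=6: → [4,8); WM=−∞
i=1 t=9 v=8: → [8,12); WM=8; [4,8) fires=1
i=2 t=11 v=4: → [8,12); WM=8
i=3 t=12 v=3: → [12,16); WM=11
i=4 t=9 v=9: → [8,12); WM=11
i=5 t=8 v=9: DROP (t<11-2); WM=11
i=6 t=10 v=2: → [8,12); WM=11
i=7 t=15 v=4: → [12,16); WM=14; [8,12) fires=4
i=8 t=15 v=8: → [12,16); WM=14
i=9 t=23 v=1: → [20,24); WM=22; [12,16) fires=3
i=10 t=20 v=4: → [20,24); WM=22
i=11 t=19 v=4: DROP (t<22-2); WM=22
i=12 t=20 v=6: → [20,24); WM=22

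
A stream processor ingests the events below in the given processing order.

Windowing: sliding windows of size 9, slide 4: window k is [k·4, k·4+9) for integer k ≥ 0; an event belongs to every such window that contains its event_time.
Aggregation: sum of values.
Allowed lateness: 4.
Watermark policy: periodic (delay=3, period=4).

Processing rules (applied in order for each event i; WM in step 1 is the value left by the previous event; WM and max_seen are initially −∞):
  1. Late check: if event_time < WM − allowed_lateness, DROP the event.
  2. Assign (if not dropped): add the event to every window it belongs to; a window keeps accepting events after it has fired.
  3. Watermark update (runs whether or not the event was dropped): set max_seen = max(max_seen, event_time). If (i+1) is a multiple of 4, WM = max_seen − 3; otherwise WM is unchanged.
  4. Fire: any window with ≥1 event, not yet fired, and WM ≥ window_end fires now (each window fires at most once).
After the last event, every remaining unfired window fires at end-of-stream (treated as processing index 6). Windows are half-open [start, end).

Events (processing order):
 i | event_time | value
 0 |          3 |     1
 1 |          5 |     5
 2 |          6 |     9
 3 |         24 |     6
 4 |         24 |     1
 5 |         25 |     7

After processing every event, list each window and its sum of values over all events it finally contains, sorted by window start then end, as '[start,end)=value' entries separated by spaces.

i=0 t=3 v=1: → [0,9); WM=−∞
i=1 t=5 v=5: → [4,13),[0,9); WM=−∞
i=2 t=6 v=9: → [4,13),[0,9); WM=−∞
i=3 t=24 v=6: → [24,33),[20,29),[16,25); WM=21; [0,9) fires=15 [4,13) fires=14
i=4 t=24 v=1: → [24,33),[20,29),[16,25); WM=21
i=5 t=25 v=7: → [24,33),[20,29); WM=21

[0,9)=15 [4,13)=14 [16,25)=7 [20,29)=14 [24,33)=14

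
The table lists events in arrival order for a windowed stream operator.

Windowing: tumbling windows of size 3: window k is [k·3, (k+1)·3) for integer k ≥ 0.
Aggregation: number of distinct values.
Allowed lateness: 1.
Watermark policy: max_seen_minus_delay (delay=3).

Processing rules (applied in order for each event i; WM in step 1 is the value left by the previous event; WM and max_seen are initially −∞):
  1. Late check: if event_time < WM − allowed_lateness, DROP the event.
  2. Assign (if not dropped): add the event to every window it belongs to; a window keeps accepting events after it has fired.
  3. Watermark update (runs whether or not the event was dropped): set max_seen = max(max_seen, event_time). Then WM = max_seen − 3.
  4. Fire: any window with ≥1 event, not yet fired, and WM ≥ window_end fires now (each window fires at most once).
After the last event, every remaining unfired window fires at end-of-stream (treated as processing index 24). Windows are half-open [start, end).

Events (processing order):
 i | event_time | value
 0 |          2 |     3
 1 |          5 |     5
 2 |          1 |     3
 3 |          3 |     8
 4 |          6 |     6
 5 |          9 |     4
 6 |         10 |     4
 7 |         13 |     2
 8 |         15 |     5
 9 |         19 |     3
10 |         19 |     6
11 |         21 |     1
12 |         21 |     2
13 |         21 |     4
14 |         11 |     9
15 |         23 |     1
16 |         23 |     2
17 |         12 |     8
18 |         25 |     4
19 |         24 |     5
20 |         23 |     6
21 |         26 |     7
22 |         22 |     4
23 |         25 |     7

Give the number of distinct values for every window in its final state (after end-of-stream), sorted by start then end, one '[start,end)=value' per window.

[0,3)=1 [3,6)=2 [6,9)=1 [9,12)=1 [12,15)=1 [15,18)=1 [18,21)=2 [21,24)=4 [24,27)=3

i=0 t=2 v=3: → [0,3); WM=-1
i=1 t=5 v=5: → [3,6); WM=2
i=2 t=1 v=3: → [0,3); WM=2
i=3 t=3 v=8: → [3,6); WM=2
i=4 t=6 v=6: → [6,9); WM=3; [0,3) fires=1
i=5 t=9 v=4: → [9,12); WM=6; [3,6) fires=2
i=6 t=10 v=4: → [9,12); WM=7
i=7 t=13 v=2: → [12,15); WM=10; [6,9) fires=1
i=8 t=15 v=5: → [15,18); WM=12; [9,12) fires=1
i=9 t=19 v=3: → [18,21); WM=16; [12,15) fires=1
i=10 t=19 v=6: → [18,21); WM=16
i=11 t=21 v=1: → [21,24); WM=18; [15,18) fires=1
i=12 t=21 v=2: → [21,24); WM=18
i=13 t=21 v=4: → [21,24); WM=18
i=14 t=11 v=9: DROP (t<18-1); WM=18
i=15 t=23 v=1: → [21,24); WM=20
i=16 t=23 v=2: → [21,24); WM=20
i=17 t=12 v=8: DROP (t<20-1); WM=20
i=18 t=25 v=4: → [24,27); WM=22; [18,21) fires=2
i=19 t=24 v=5: → [24,27); WM=22
i=20 t=23 v=6: → [21,24); WM=22
i=21 t=26 v=7: → [24,27); WM=23
i=22 t=22 v=4: → [21,24); WM=23
i=23 t=25 v=7: → [24,27); WM=23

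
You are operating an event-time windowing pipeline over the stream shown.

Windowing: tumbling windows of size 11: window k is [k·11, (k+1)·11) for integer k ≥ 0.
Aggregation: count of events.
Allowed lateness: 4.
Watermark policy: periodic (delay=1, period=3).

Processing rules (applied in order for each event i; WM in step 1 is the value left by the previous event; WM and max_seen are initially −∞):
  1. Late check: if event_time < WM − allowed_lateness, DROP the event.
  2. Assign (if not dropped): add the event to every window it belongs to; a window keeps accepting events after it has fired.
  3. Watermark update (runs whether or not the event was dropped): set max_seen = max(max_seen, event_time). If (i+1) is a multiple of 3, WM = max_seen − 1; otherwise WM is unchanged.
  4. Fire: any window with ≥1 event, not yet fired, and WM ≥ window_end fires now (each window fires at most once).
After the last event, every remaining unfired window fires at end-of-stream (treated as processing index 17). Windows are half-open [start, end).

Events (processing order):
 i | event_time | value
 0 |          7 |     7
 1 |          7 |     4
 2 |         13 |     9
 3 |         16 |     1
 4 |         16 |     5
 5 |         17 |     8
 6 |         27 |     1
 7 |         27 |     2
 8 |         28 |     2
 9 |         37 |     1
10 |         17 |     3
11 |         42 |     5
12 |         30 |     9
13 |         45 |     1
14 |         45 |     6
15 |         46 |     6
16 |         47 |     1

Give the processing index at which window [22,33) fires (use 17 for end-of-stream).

i=0 t=7 v=7: → [0,11); WM=−∞
i=1 t=7 v=4: → [0,11); WM=−∞
i=2 t=13 v=9: → [11,22); WM=12; [0,11) fires=2
i=3 t=16 v=1: → [11,22); WM=12
i=4 t=16 v=5: → [11,22); WM=12
i=5 t=17 v=8: → [11,22); WM=16
i=6 t=27 v=1: → [22,33); WM=16
i=7 t=27 v=2: → [22,33); WM=16
i=8 t=28 v=2: → [22,33); WM=27; [11,22) fires=4
i=9 t=37 v=1: → [33,44); WM=27
i=10 t=17 v=3: DROP (t<27-4); WM=27
i=11 t=42 v=5: → [33,44); WM=41; [22,33) fires=3
i=12 t=30 v=9: DROP (t<41-4); WM=41
i=13 t=45 v=1: → [44,55); WM=41
i=14 t=45 v=6: → [44,55); WM=44; [33,44) fires=2
i=15 t=46 v=6: → [44,55); WM=44
i=16 t=47 v=1: → [44,55); WM=44

11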